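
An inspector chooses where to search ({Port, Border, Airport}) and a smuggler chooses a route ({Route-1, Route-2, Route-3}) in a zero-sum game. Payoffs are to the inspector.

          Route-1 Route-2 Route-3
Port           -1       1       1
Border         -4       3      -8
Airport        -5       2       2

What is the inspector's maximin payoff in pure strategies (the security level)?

-1

Row minima: Port → -1, Border → -8, Airport → -5.
The best of these is -1.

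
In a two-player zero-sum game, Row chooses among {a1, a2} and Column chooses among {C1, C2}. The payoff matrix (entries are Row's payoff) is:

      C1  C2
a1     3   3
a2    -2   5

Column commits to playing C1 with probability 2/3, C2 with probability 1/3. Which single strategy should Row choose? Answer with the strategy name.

Expected payoff of a1: (2/3)·3 + (1/3)·3 = 3.
Expected payoff of a2: (2/3)·(-2) + (1/3)·5 = 1/3.
The largest is 3, so Row's best response is a1.

a1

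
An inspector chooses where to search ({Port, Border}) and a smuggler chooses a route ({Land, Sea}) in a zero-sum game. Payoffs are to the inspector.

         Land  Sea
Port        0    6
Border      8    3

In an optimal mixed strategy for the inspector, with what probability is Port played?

5/11

Row minima: Port → 0, Border → 3; maximin = 3.
Column maxima: Land → 8, Sea → 6; minimax = 6.
3 ≠ 6, so there is no saddle point; optimal play is mixed.
Let the inspector play Port with probability p. Expected payoff against Land: 0p + 8(1−p) = −8p + 8; against Sea: 6p + 3(1−p) = 3p + 3.
Setting these equal: −8p + 8 = 3p + 3 ⇒ −11p = -5 ⇒ p = 5/11, and the value is (-8)·(5/11) + 8 = 48/11.
For the smuggler: with q = P(Land), equating Port's and Border's payoffs gives −6q + 6 = 5q + 3 ⇒ q = 3/11.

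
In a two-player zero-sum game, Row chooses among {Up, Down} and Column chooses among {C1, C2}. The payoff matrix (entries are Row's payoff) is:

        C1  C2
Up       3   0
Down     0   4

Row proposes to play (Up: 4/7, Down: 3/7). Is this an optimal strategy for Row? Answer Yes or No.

Against C1 this mix gives (4/7)·3 + (3/7)·0 = 12/7.
Against C2 this mix gives (4/7)·0 + (3/7)·4 = 12/7.
All of Column's active replies (C1, C2) yield 12/7, and no column does worse for Row. The mix makes Column indifferent and guarantees 12/7, so it is optimal.

Yes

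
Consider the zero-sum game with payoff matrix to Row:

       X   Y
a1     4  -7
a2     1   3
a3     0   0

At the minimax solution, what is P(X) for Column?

Row minima: a1 → -7, a2 → 1, a3 → 0; maximin = 1.
Column maxima: X → 4, Y → 3; minimax = 3.
1 ≠ 3, so there is no saddle point; optimal play is mixed.
a3 is strictly dominated by a2, so Row never plays it.
On the remaining 2×2 (a1, a2 vs X, Y):
Let Row play a1 with probability p. Expected payoff against X: 4p + 1(1−p) = 3p + 1; against Y: (-7)p + 3(1−p) = −10p + 3.
Setting these equal: 3p + 1 = −10p + 3 ⇒ 13p = 2 ⇒ p = 2/13, and the value is (3)·(2/13) + 1 = 19/13.
For Column: with q = P(X), equating a1's and a2's payoffs gives 11q − 7 = −2q + 3 ⇒ q = 10/13.

10/13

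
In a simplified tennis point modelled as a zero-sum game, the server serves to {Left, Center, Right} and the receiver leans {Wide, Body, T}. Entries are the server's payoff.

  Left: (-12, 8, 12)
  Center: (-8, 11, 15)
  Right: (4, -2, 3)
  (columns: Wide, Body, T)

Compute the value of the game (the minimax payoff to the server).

28/25

Row minima: Left → -12, Center → -8, Right → -2; maximin = -2.
Column maxima: Wide → 4, Body → 11, T → 15; minimax = 4.
-2 ≠ 4, so there is no saddle point; optimal play is mixed.
Left is strictly dominated by Center, so the server never plays it.
T is strictly dominated by Body (it gives the server strictly more in every row), so the receiver never plays it.
On the remaining 2×2 (Center, Right vs Wide, Body):
Let the server play Center with probability p. Expected payoff against Wide: (-8)p + 4(1−p) = −12p + 4; against Body: 11p + (-2)(1−p) = 13p − 2.
Setting these equal: −12p + 4 = 13p − 2 ⇒ −25p = -6 ⇒ p = 6/25, and the value is (-12)·(6/25) + 4 = 28/25.
For the receiver: with q = P(Wide), equating Center's and Right's payoffs gives −19q + 11 = 6q − 2 ⇒ q = 13/25.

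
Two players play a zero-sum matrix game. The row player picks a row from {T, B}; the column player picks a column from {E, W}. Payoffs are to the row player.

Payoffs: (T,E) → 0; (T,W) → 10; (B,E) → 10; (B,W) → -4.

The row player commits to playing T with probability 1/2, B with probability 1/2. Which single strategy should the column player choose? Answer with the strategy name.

W

If the column player plays E, the row player's expected payoff is (1/2)·0 + (1/2)·10 = 5.
If the column player plays W, the row player's expected payoff is (1/2)·10 + (1/2)·(-4) = 3.
The column player minimizes the row player's payoff; the smallest is 3, so the best response is W.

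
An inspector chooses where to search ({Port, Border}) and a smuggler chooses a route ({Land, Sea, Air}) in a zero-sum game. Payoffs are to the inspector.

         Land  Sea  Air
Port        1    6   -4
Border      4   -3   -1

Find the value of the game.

Row minima: Port → -4, Border → -3; maximin = -3.
Column maxima: Land → 4, Sea → 6, Air → -1; minimax = -1.
-3 ≠ -1, so there is no saddle point; optimal play is mixed.
Land is strictly dominated by Air (it gives the inspector strictly more in every row), so the smuggler never plays it.
On the remaining 2×2 (Port, Border vs Sea, Air):
Let the inspector play Port with probability p. Expected payoff against Sea: 6p + (-3)(1−p) = 9p − 3; against Air: (-4)p + (-1)(1−p) = −3p − 1.
Setting these equal: 9p − 3 = −3p − 1 ⇒ 12p = 2 ⇒ p = 1/6, and the value is (9)·(1/6) − 3 = -3/2.
For the smuggler: with q = P(Sea), equating Port's and Border's payoffs gives 10q − 4 = −2q − 1 ⇒ q = 1/4.

-3/2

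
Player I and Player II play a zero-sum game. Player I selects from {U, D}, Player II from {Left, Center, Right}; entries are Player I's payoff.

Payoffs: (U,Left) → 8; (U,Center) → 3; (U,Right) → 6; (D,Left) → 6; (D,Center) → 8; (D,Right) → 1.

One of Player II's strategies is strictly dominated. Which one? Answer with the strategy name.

Left

Right holds Player I's payoff strictly below Left in every row: 6 < 8, 1 < 6.
So Left is strictly dominated for Player II.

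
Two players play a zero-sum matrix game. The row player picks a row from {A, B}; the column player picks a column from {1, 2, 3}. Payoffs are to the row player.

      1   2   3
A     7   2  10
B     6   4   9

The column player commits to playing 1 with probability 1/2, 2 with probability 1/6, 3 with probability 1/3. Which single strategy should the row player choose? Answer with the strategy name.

Expected payoff of A: (1/2)·7 + (1/6)·2 + (1/3)·10 = 43/6.
Expected payoff of B: (1/2)·6 + (1/6)·4 + (1/3)·9 = 20/3.
The largest is 43/6, so the row player's best response is A.

A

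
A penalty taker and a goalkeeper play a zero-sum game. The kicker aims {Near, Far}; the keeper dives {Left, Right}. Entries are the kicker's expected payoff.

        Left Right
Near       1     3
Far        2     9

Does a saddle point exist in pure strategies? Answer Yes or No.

Yes

Row minima: Near → 1, Far → 2; maximin = 2.
Column maxima: Left → 2, Right → 9; minimax = 2.
maximin = minimax = 2, so a saddle point exists.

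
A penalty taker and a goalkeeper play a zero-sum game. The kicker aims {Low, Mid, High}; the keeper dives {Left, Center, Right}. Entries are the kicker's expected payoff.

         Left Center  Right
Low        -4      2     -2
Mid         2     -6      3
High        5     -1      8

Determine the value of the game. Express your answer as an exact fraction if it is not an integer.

Row minima: Low → -4, Mid → -6, High → -1; maximin = -1.
Column maxima: Left → 5, Center → 2, Right → 8; minimax = 2.
-1 ≠ 2, so there is no saddle point; optimal play is mixed.
Mid is strictly dominated by High, so the kicker never plays it.
Right is strictly dominated by Left (it gives the kicker strictly more in every row), so the keeper never plays it.
On the remaining 2×2 (Low, High vs Left, Center):
Let the kicker play Low with probability p. Expected payoff against Left: (-4)p + 5(1−p) = −9p + 5; against Center: 2p + (-1)(1−p) = 3p − 1.
Setting these equal: −9p + 5 = 3p − 1 ⇒ −12p = -6 ⇒ p = 1/2, and the value is (-9)·(1/2) + 5 = 1/2.
For the keeper: with q = P(Left), equating Low's and High's payoffs gives −6q + 2 = 6q − 1 ⇒ q = 1/4.

1/2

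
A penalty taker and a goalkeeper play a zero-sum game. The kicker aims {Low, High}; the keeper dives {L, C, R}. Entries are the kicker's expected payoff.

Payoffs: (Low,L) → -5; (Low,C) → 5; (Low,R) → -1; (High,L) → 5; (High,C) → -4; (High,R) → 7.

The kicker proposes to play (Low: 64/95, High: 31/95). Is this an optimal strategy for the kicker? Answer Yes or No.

No

Against L this mix gives (64/95)·(-5) + (31/95)·5 = -33/19.
Against C this mix gives (64/95)·5 + (31/95)·(-4) = 196/95.
Against R this mix gives (64/95)·(-1) + (31/95)·7 = 153/95.
The keeper will play L, holding the kicker to -33/19. Shifting weight toward the row that does better against L would raise this floor (the equalizing mix achieves 5/19 against both L and C), so the proposed strategy is not optimal.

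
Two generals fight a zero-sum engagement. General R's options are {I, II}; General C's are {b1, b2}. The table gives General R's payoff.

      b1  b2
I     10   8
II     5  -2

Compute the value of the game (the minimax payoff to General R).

Row minima: I → 8, II → -2; maximin = 8.
Column maxima: b1 → 10, b2 → 8; minimax = 8.
Since maximin = minimax = 8, there is a saddle point and the value is 8.

8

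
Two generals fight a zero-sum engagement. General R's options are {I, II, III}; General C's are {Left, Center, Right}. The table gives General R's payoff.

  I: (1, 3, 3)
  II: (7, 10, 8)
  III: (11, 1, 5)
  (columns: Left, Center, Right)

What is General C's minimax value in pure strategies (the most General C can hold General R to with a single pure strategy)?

8

Column maxima: Left → 11, Center → 10, Right → 8.
The smallest of these is 8.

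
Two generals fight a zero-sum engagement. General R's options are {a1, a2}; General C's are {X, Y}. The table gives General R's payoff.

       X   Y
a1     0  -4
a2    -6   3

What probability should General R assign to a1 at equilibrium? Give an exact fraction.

Row minima: a1 → -4, a2 → -6; maximin = -4.
Column maxima: X → 0, Y → 3; minimax = 0.
-4 ≠ 0, so there is no saddle point; optimal play is mixed.
Let General R play a1 with probability p. Expected payoff against X: 0p + (-6)(1−p) = 6p − 6; against Y: (-4)p + 3(1−p) = −7p + 3.
Setting these equal: 6p − 6 = −7p + 3 ⇒ 13p = 9 ⇒ p = 9/13, and the value is (6)·(9/13) − 6 = -24/13.
For General C: with q = P(X), equating a1's and a2's payoffs gives 4q − 4 = −9q + 3 ⇒ q = 7/13.

9/13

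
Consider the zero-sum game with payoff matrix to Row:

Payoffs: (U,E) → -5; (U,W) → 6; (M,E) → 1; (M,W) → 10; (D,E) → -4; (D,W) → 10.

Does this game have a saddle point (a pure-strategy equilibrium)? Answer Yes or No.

Row minima: U → -5, M → 1, D → -4; maximin = 1.
Column maxima: E → 1, W → 10; minimax = 1.
maximin = minimax = 1, so a saddle point exists.

Yes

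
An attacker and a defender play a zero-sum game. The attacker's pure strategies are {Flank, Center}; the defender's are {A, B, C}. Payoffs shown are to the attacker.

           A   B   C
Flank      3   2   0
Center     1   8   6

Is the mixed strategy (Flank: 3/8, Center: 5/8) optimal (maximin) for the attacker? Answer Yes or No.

No

Against A this mix gives (3/8)·3 + (5/8)·1 = 7/4.
Against B this mix gives (3/8)·2 + (5/8)·8 = 23/4.
Against C this mix gives (3/8)·0 + (5/8)·6 = 15/4.
The defender will play A, holding the attacker to 7/4. Shifting weight toward the row that does better against A would raise this floor (the equalizing mix achieves 9/4 against both A and C), so the proposed strategy is not optimal.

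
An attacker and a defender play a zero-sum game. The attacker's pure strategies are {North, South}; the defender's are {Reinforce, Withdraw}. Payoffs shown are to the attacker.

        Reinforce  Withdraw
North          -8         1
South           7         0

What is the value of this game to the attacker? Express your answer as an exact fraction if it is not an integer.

7/16

Row minima: North → -8, South → 0; maximin = 0.
Column maxima: Reinforce → 7, Withdraw → 1; minimax = 1.
0 ≠ 1, so there is no saddle point; optimal play is mixed.
Let the attacker play North with probability p. Expected payoff against Reinforce: (-8)p + 7(1−p) = −15p + 7; against Withdraw: 1p + 0(1−p) = p.
Setting these equal: −15p + 7 = p ⇒ −16p = -7 ⇒ p = 7/16, and the value is (-15)·(7/16) + 7 = 7/16.
For the defender: with q = P(Reinforce), equating North's and South's payoffs gives −9q + 1 = 7q ⇒ q = 1/16.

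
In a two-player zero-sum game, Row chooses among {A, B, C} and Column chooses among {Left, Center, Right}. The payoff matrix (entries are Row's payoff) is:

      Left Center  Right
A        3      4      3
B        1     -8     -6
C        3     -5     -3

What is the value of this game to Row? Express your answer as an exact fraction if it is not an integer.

Row minima: A → 3, B → -8, C → -5; maximin = 3.
Column maxima: Left → 3, Center → 4, Right → 3; minimax = 3.
Since maximin = minimax = 3, there is a saddle point and the value is 3.

3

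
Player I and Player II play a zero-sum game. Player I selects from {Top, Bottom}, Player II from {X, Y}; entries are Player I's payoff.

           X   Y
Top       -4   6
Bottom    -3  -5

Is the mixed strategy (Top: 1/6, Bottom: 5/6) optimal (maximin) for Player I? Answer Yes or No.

Yes

Against X this mix gives (1/6)·(-4) + (5/6)·(-3) = -19/6.
Against Y this mix gives (1/6)·6 + (5/6)·(-5) = -19/6.
All of Player II's active replies (X, Y) yield -19/6, and no column does worse for Player I. The mix makes Player II indifferent and guarantees -19/6, so it is optimal.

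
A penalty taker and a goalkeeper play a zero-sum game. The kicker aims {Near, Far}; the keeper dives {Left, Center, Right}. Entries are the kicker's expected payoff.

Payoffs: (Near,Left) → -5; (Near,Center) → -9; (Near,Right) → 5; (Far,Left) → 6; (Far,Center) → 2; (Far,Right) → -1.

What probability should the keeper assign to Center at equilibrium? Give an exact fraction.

Row minima: Near → -9, Far → -1; maximin = -1.
Column maxima: Left → 6, Center → 2, Right → 5; minimax = 2.
-1 ≠ 2, so there is no saddle point; optimal play is mixed.
Left is strictly dominated by Center (it gives the kicker strictly more in every row), so the keeper never plays it.
On the remaining 2×2 (Near, Far vs Center, Right):
Let the kicker play Near with probability p. Expected payoff against Center: (-9)p + 2(1−p) = −11p + 2; against Right: 5p + (-1)(1−p) = 6p − 1.
Setting these equal: −11p + 2 = 6p − 1 ⇒ −17p = -3 ⇒ p = 3/17, and the value is (-11)·(3/17) + 2 = 1/17.
For the keeper: with q = P(Center), equating Near's and Far's payoffs gives −14q + 5 = 3q − 1 ⇒ q = 6/17.

6/17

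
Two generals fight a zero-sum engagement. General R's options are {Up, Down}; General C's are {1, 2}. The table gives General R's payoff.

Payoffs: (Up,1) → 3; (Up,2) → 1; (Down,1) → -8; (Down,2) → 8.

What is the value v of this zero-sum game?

Row minima: Up → 1, Down → -8; maximin = 1.
Column maxima: 1 → 3, 2 → 8; minimax = 3.
1 ≠ 3, so there is no saddle point; optimal play is mixed.
Let General R play Up with probability p. Expected payoff against 1: 3p + (-8)(1−p) = 11p − 8; against 2: 1p + 8(1−p) = −7p + 8.
Setting these equal: 11p − 8 = −7p + 8 ⇒ 18p = 16 ⇒ p = 8/9, and the value is (11)·(8/9) − 8 = 16/9.
For General C: with q = P(1), equating Up's and Down's payoffs gives 2q + 1 = −16q + 8 ⇒ q = 7/18.

16/9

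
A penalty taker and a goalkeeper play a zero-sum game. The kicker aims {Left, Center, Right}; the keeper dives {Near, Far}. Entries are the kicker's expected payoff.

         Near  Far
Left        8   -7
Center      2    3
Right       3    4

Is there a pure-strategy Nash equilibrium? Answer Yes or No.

No

Row minima: Left → -7, Center → 2, Right → 3; maximin = 3.
Column maxima: Near → 8, Far → 4; minimax = 4.
3 ≠ 4, so no pure-strategy equilibrium exists.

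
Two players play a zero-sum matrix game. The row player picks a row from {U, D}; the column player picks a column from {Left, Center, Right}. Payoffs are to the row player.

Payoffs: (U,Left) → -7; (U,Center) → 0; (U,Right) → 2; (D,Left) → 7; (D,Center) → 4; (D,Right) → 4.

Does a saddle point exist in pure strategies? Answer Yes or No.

Yes

Row minima: U → -7, D → 4; maximin = 4.
Column maxima: Left → 7, Center → 4, Right → 4; minimax = 4.
maximin = minimax = 4, so a saddle point exists.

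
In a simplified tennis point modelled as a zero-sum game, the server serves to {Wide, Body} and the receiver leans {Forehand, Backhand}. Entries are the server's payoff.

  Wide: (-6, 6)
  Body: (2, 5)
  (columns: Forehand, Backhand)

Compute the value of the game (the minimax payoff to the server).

Row minima: Wide → -6, Body → 2; maximin = 2.
Column maxima: Forehand → 2, Backhand → 6; minimax = 2.
Since maximin = minimax = 2, there is a saddle point and the value is 2.

2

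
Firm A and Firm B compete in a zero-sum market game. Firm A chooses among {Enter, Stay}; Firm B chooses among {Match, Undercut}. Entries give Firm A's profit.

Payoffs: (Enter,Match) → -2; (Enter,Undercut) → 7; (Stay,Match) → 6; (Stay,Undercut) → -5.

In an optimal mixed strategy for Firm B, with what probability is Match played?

Row minima: Enter → -2, Stay → -5; maximin = -2.
Column maxima: Match → 6, Undercut → 7; minimax = 6.
-2 ≠ 6, so there is no saddle point; optimal play is mixed.
Let Firm A play Enter with probability p. Expected payoff against Match: (-2)p + 6(1−p) = −8p + 6; against Undercut: 7p + (-5)(1−p) = 12p − 5.
Setting these equal: −8p + 6 = 12p − 5 ⇒ −20p = -11 ⇒ p = 11/20, and the value is (-8)·(11/20) + 6 = 8/5.
For Firm B: with q = P(Match), equating Enter's and Stay's payoffs gives −9q + 7 = 11q − 5 ⇒ q = 3/5.

3/5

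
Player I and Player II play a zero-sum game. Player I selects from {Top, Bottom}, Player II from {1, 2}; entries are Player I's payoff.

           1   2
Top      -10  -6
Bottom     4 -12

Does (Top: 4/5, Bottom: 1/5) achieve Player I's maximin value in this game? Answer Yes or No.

Yes

Against 1 this mix gives (4/5)·(-10) + (1/5)·4 = -36/5.
Against 2 this mix gives (4/5)·(-6) + (1/5)·(-12) = -36/5.
All of Player II's active replies (1, 2) yield -36/5, and no column does worse for Player I. The mix makes Player II indifferent and guarantees -36/5, so it is optimal.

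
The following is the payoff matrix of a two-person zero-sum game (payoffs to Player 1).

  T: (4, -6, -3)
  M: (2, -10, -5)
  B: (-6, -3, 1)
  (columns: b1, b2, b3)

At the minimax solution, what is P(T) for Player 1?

Row minima: T → -6, M → -10, B → -6; maximin = -6.
Column maxima: b1 → 4, b2 → -3, b3 → 1; minimax = -3.
-6 ≠ -3, so there is no saddle point; optimal play is mixed.
M is strictly dominated by T, so Player 1 never plays it.
b3 is strictly dominated by b2 (it gives Player 1 strictly more in every row), so Player 2 never plays it.
On the remaining 2×2 (T, B vs b1, b2):
Let Player 1 play T with probability p. Expected payoff against b1: 4p + (-6)(1−p) = 10p − 6; against b2: (-6)p + (-3)(1−p) = −3p − 3.
Setting these equal: 10p − 6 = −3p − 3 ⇒ 13p = 3 ⇒ p = 3/13, and the value is (10)·(3/13) − 6 = -48/13.
For Player 2: with q = P(b1), equating T's and B's payoffs gives 10q − 6 = −3q − 3 ⇒ q = 3/13.

3/13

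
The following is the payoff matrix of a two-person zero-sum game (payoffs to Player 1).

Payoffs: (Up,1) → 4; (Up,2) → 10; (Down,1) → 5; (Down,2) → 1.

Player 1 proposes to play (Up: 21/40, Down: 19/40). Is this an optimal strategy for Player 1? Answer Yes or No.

No

Against 1 this mix gives (21/40)·4 + (19/40)·5 = 179/40.
Against 2 this mix gives (21/40)·10 + (19/40)·1 = 229/40.
Player 2 will play 1, holding Player 1 to 179/40. Shifting weight toward the row that does better against 1 would raise this floor (the equalizing mix achieves 23/5 against both 1 and 2), so the proposed strategy is not optimal.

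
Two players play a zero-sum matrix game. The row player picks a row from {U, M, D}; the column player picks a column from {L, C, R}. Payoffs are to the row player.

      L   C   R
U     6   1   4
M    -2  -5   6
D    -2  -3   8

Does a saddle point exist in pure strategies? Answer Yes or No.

Row minima: U → 1, M → -5, D → -3; maximin = 1.
Column maxima: L → 6, C → 1, R → 8; minimax = 1.
maximin = minimax = 1, so a saddle point exists.

Yes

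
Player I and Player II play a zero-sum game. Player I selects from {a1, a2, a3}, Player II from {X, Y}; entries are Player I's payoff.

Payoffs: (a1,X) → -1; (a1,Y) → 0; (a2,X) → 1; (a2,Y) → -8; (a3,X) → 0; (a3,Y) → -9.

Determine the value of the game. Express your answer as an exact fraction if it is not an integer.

-4/5

Row minima: a1 → -1, a2 → -8, a3 → -9; maximin = -1.
Column maxima: X → 1, Y → 0; minimax = 0.
-1 ≠ 0, so there is no saddle point; optimal play is mixed.
a3 is strictly dominated by a2, so Player I never plays it.
On the remaining 2×2 (a1, a2 vs X, Y):
Let Player I play a1 with probability p. Expected payoff against X: (-1)p + 1(1−p) = −2p + 1; against Y: 0p + (-8)(1−p) = 8p − 8.
Setting these equal: −2p + 1 = 8p − 8 ⇒ −10p = -9 ⇒ p = 9/10, and the value is (-2)·(9/10) + 1 = -4/5.
For Player II: with q = P(X), equating a1's and a2's payoffs gives −q = 9q − 8 ⇒ q = 4/5.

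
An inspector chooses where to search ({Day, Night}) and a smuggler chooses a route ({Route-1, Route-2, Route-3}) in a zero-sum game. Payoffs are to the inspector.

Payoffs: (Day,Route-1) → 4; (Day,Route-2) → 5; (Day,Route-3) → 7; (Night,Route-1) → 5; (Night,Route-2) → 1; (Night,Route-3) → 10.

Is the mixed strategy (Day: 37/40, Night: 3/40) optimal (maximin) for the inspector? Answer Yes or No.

No

Against Route-1 this mix gives (37/40)·4 + (3/40)·5 = 163/40.
Against Route-2 this mix gives (37/40)·5 + (3/40)·1 = 47/10.
Against Route-3 this mix gives (37/40)·7 + (3/40)·10 = 289/40.
The smuggler will play Route-1, holding the inspector to 163/40. Shifting weight toward the row that does better against Route-1 would raise this floor (the equalizing mix achieves 21/5 against both Route-1 and Route-2), so the proposed strategy is not optimal.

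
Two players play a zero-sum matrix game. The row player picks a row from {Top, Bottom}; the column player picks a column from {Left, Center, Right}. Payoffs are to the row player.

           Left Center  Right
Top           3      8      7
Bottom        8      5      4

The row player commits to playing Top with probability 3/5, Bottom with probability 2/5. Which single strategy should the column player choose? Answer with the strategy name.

If the column player plays Left, the row player's expected payoff is (3/5)·3 + (2/5)·8 = 5.
If the column player plays Center, the row player's expected payoff is (3/5)·8 + (2/5)·5 = 34/5.
If the column player plays Right, the row player's expected payoff is (3/5)·7 + (2/5)·4 = 29/5.
The column player minimizes the row player's payoff; the smallest is 5, so the best response is Left.

Left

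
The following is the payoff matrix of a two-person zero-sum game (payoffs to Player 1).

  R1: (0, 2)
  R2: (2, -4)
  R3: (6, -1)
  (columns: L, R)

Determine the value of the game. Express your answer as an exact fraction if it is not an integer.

4/3

Row minima: R1 → 0, R2 → -4, R3 → -1; maximin = 0.
Column maxima: L → 6, R → 2; minimax = 2.
0 ≠ 2, so there is no saddle point; optimal play is mixed.
R2 is strictly dominated by R3, so Player 1 never plays it.
On the remaining 2×2 (R1, R3 vs L, R):
Let Player 1 play R1 with probability p. Expected payoff against L: 0p + 6(1−p) = −6p + 6; against R: 2p + (-1)(1−p) = 3p − 1.
Setting these equal: −6p + 6 = 3p − 1 ⇒ −9p = -7 ⇒ p = 7/9, and the value is (-6)·(7/9) + 6 = 4/3.
For Player 2: with q = P(L), equating R1's and R3's payoffs gives −2q + 2 = 7q − 1 ⇒ q = 1/3.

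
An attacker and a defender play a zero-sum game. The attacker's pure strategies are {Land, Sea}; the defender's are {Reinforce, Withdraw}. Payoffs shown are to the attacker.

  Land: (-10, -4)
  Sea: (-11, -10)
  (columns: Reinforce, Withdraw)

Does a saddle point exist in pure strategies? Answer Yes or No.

Row minima: Land → -10, Sea → -11; maximin = -10.
Column maxima: Reinforce → -10, Withdraw → -4; minimax = -10.
maximin = minimax = -10, so a saddle point exists.

Yes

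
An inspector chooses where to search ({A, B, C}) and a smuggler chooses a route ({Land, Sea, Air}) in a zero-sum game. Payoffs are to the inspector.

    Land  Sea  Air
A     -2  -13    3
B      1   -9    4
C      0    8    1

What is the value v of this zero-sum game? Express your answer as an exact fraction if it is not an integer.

4/9

Row minima: A → -13, B → -9, C → 0; maximin = 0.
Column maxima: Land → 1, Sea → 8, Air → 4; minimax = 1.
0 ≠ 1, so there is no saddle point; optimal play is mixed.
A is strictly dominated by B, so the inspector never plays it.
Air is strictly dominated by Land (it gives the inspector strictly more in every row), so the smuggler never plays it.
On the remaining 2×2 (B, C vs Land, Sea):
Let the inspector play B with probability p. Expected payoff against Land: 1p + 0(1−p) = p; against Sea: (-9)p + 8(1−p) = −17p + 8.
Setting these equal: p = −17p + 8 ⇒ 18p = 8 ⇒ p = 4/9, and the value is (1)·(4/9) = 4/9.
For the smuggler: with q = P(Land), equating B's and C's payoffs gives 10q − 9 = −8q + 8 ⇒ q = 17/18.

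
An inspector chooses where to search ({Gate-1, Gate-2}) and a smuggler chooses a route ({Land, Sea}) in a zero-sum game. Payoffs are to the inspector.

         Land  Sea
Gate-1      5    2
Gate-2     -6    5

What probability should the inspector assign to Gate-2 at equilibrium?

Row minima: Gate-1 → 2, Gate-2 → -6; maximin = 2.
Column maxima: Land → 5, Sea → 5; minimax = 5.
2 ≠ 5, so there is no saddle point; optimal play is mixed.
Let the inspector play Gate-1 with probability p. Expected payoff against Land: 5p + (-6)(1−p) = 11p − 6; against Sea: 2p + 5(1−p) = −3p + 5.
Setting these equal: 11p − 6 = −3p + 5 ⇒ 14p = 11 ⇒ p = 11/14, and the value is (11)·(11/14) − 6 = 37/14.
For the smuggler: with q = P(Land), equating Gate-1's and Gate-2's payoffs gives 3q + 2 = −11q + 5 ⇒ q = 3/14.

3/14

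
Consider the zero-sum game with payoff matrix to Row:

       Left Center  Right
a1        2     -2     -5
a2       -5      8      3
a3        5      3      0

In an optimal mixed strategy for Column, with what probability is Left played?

3/13

Row minima: a1 → -5, a2 → -5, a3 → 0; maximin = 0.
Column maxima: Left → 5, Center → 8, Right → 3; minimax = 3.
0 ≠ 3, so there is no saddle point; optimal play is mixed.
a1 is strictly dominated by a3, so Row never plays it.
Center is strictly dominated by Right (it gives Row strictly more in every row), so Column never plays it.
On the remaining 2×2 (a2, a3 vs Left, Right):
Let Row play a2 with probability p. Expected payoff against Left: (-5)p + 5(1−p) = −10p + 5; against Right: 3p + 0(1−p) = 3p.
Setting these equal: −10p + 5 = 3p ⇒ −13p = -5 ⇒ p = 5/13, and the value is (-10)·(5/13) + 5 = 15/13.
For Column: with q = P(Left), equating a2's and a3's payoffs gives −8q + 3 = 5q ⇒ q = 3/13.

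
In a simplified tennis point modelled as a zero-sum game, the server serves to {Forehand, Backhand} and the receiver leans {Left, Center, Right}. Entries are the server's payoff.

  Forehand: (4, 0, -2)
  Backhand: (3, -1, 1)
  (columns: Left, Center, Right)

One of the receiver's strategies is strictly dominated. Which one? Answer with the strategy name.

Left

Center holds the server's payoff strictly below Left in every row: 0 < 4, -1 < 3.
So Left is strictly dominated for the receiver.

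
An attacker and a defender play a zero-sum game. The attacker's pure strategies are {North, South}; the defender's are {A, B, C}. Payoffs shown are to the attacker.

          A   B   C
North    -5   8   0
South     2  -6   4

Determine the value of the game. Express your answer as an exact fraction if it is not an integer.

Row minima: North → -5, South → -6; maximin = -5.
Column maxima: A → 2, B → 8, C → 4; minimax = 2.
-5 ≠ 2, so there is no saddle point; optimal play is mixed.
C is strictly dominated by A (it gives the attacker strictly more in every row), so the defender never plays it.
On the remaining 2×2 (North, South vs A, B):
Let the attacker play North with probability p. Expected payoff against A: (-5)p + 2(1−p) = −7p + 2; against B: 8p + (-6)(1−p) = 14p − 6.
Setting these equal: −7p + 2 = 14p − 6 ⇒ −21p = -8 ⇒ p = 8/21, and the value is (-7)·(8/21) + 2 = -2/3.
For the defender: with q = P(A), equating North's and South's payoffs gives −13q + 8 = 8q − 6 ⇒ q = 2/3.

-2/3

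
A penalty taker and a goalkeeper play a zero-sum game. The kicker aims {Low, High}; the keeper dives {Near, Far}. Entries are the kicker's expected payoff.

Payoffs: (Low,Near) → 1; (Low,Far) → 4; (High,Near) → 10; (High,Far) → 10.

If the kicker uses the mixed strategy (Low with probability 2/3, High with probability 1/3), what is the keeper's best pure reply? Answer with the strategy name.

Near

If the keeper plays Near, the kicker's expected payoff is (2/3)·1 + (1/3)·10 = 4.
If the keeper plays Far, the kicker's expected payoff is (2/3)·4 + (1/3)·10 = 6.
The keeper minimizes the kicker's payoff; the smallest is 4, so the best response is Near.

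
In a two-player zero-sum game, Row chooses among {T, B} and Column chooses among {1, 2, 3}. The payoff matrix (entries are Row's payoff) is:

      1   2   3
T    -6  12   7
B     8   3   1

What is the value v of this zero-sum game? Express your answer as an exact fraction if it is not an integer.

Row minima: T → -6, B → 1; maximin = 1.
Column maxima: 1 → 8, 2 → 12, 3 → 7; minimax = 7.
1 ≠ 7, so there is no saddle point; optimal play is mixed.
2 is strictly dominated by 3 (it gives Row strictly more in every row), so Column never plays it.
On the remaining 2×2 (T, B vs 1, 3):
Let Row play T with probability p. Expected payoff against 1: (-6)p + 8(1−p) = −14p + 8; against 3: 7p + 1(1−p) = 6p + 1.
Setting these equal: −14p + 8 = 6p + 1 ⇒ −20p = -7 ⇒ p = 7/20, and the value is (-14)·(7/20) + 8 = 31/10.
For Column: with q = P(1), equating T's and B's payoffs gives −13q + 7 = 7q + 1 ⇒ q = 3/10.

31/10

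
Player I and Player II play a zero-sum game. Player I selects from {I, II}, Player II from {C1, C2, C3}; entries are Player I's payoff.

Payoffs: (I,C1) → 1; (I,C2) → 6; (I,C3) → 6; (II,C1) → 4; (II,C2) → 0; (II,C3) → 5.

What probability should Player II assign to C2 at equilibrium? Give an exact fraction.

1/3

Row minima: I → 1, II → 0; maximin = 1.
Column maxima: C1 → 4, C2 → 6, C3 → 6; minimax = 4.
1 ≠ 4, so there is no saddle point; optimal play is mixed.
C3 is strictly dominated by C1 (it gives Player I strictly more in every row), so Player II never plays it.
On the remaining 2×2 (I, II vs C1, C2):
Let Player I play I with probability p. Expected payoff against C1: 1p + 4(1−p) = −3p + 4; against C2: 6p + 0(1−p) = 6p.
Setting these equal: −3p + 4 = 6p ⇒ −9p = -4 ⇒ p = 4/9, and the value is (-3)·(4/9) + 4 = 8/3.
For Player II: with q = P(C1), equating I's and II's payoffs gives −5q + 6 = 4q ⇒ q = 2/3.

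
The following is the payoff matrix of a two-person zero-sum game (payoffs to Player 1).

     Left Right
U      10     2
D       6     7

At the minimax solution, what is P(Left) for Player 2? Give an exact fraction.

Row minima: U → 2, D → 6; maximin = 6.
Column maxima: Left → 10, Right → 7; minimax = 7.
6 ≠ 7, so there is no saddle point; optimal play is mixed.
Let Player 1 play U with probability p. Expected payoff against Left: 10p + 6(1−p) = 4p + 6; against Right: 2p + 7(1−p) = −5p + 7.
Setting these equal: 4p + 6 = −5p + 7 ⇒ 9p = 1 ⇒ p = 1/9, and the value is (4)·(1/9) + 6 = 58/9.
For Player 2: with q = P(Left), equating U's and D's payoffs gives 8q + 2 = −q + 7 ⇒ q = 5/9.

5/9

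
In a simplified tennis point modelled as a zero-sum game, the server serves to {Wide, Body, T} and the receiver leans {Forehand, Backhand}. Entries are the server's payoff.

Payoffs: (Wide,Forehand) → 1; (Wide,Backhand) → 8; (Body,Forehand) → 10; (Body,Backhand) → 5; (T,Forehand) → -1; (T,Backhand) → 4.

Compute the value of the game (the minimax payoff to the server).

25/4

Row minima: Wide → 1, Body → 5, T → -1; maximin = 5.
Column maxima: Forehand → 10, Backhand → 8; minimax = 8.
5 ≠ 8, so there is no saddle point; optimal play is mixed.
T is strictly dominated by Wide, so the server never plays it.
On the remaining 2×2 (Wide, Body vs Forehand, Backhand):
Let the server play Wide with probability p. Expected payoff against Forehand: 1p + 10(1−p) = −9p + 10; against Backhand: 8p + 5(1−p) = 3p + 5.
Setting these equal: −9p + 10 = 3p + 5 ⇒ −12p = -5 ⇒ p = 5/12, and the value is (-9)·(5/12) + 10 = 25/4.
For the receiver: with q = P(Forehand), equating Wide's and Body's payoffs gives −7q + 8 = 5q + 5 ⇒ q = 1/4.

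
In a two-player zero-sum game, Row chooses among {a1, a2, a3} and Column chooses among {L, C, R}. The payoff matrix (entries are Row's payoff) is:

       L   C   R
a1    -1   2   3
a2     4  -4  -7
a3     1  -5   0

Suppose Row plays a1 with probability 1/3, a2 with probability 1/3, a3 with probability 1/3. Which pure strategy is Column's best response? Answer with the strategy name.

C

If Column plays L, Row's expected payoff is (1/3)·(-1) + (1/3)·4 + (1/3)·1 = 4/3.
If Column plays C, Row's expected payoff is (1/3)·2 + (1/3)·(-4) + (1/3)·(-5) = -7/3.
If Column plays R, Row's expected payoff is (1/3)·3 + (1/3)·(-7) + (1/3)·0 = -4/3.
Column minimizes Row's payoff; the smallest is -7/3, so the best response is C.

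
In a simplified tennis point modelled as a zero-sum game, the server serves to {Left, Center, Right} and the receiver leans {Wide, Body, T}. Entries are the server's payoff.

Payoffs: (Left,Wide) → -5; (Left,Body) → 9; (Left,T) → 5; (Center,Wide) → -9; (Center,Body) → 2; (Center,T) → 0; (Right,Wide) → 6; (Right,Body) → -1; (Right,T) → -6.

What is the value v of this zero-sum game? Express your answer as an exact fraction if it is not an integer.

Row minima: Left → -5, Center → -9, Right → -6; maximin = -5.
Column maxima: Wide → 6, Body → 9, T → 5; minimax = 5.
-5 ≠ 5, so there is no saddle point; optimal play is mixed.
Center is strictly dominated by Left, so the server never plays it.
Body is strictly dominated by T (it gives the server strictly more in every row), so the receiver never plays it.
On the remaining 2×2 (Left, Right vs Wide, T):
Let the server play Left with probability p. Expected payoff against Wide: (-5)p + 6(1−p) = −11p + 6; against T: 5p + (-6)(1−p) = 11p − 6.
Setting these equal: −11p + 6 = 11p − 6 ⇒ −22p = -12 ⇒ p = 6/11, and the value is (-11)·(6/11) + 6 = 0.
For the receiver: with q = P(Wide), equating Left's and Right's payoffs gives −10q + 5 = 12q − 6 ⇒ q = 1/2.

0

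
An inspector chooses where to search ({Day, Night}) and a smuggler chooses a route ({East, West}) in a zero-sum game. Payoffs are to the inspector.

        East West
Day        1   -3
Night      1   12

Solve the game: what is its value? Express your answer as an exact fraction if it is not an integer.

1

Row minima: Day → -3, Night → 1; maximin = 1.
Column maxima: East → 1, West → 12; minimax = 1.
Since maximin = minimax = 1, there is a saddle point and the value is 1.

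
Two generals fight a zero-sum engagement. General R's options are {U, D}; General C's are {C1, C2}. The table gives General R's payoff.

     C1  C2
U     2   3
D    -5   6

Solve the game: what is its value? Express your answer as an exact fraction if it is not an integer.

Row minima: U → 2, D → -5; maximin = 2.
Column maxima: C1 → 2, C2 → 6; minimax = 2.
Since maximin = minimax = 2, there is a saddle point and the value is 2.

2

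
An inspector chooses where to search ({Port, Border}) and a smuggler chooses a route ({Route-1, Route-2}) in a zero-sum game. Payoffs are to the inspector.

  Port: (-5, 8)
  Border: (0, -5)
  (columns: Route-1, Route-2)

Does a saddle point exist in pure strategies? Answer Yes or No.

Row minima: Port → -5, Border → -5; maximin = -5.
Column maxima: Route-1 → 0, Route-2 → 8; minimax = 0.
-5 ≠ 0, so no pure-strategy equilibrium exists.

No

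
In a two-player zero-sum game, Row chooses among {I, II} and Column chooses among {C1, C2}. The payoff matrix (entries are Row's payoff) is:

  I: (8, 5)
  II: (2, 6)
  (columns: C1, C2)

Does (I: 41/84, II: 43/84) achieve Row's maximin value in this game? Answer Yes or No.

No

Against C1 this mix gives (41/84)·8 + (43/84)·2 = 69/14.
Against C2 this mix gives (41/84)·5 + (43/84)·6 = 463/84.
Column will play C1, holding Row to 69/14. Shifting weight toward the row that does better against C1 would raise this floor (the equalizing mix achieves 38/7 against both C1 and C2), so the proposed strategy is not optimal.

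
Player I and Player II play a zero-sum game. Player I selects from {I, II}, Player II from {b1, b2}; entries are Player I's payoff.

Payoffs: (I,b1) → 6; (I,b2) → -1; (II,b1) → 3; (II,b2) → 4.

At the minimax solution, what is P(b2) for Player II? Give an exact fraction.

3/8

Row minima: I → -1, II → 3; maximin = 3.
Column maxima: b1 → 6, b2 → 4; minimax = 4.
3 ≠ 4, so there is no saddle point; optimal play is mixed.
Let Player I play I with probability p. Expected payoff against b1: 6p + 3(1−p) = 3p + 3; against b2: (-1)p + 4(1−p) = −5p + 4.
Setting these equal: 3p + 3 = −5p + 4 ⇒ 8p = 1 ⇒ p = 1/8, and the value is (3)·(1/8) + 3 = 27/8.
For Player II: with q = P(b1), equating I's and II's payoffs gives 7q − 1 = −q + 4 ⇒ q = 5/8.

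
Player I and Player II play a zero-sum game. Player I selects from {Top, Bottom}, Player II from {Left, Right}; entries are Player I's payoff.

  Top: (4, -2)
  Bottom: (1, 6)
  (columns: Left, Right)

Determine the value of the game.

26/11

Row minima: Top → -2, Bottom → 1; maximin = 1.
Column maxima: Left → 4, Right → 6; minimax = 4.
1 ≠ 4, so there is no saddle point; optimal play is mixed.
Let Player I play Top with probability p. Expected payoff against Left: 4p + 1(1−p) = 3p + 1; against Right: (-2)p + 6(1−p) = −8p + 6.
Setting these equal: 3p + 1 = −8p + 6 ⇒ 11p = 5 ⇒ p = 5/11, and the value is (3)·(5/11) + 1 = 26/11.
For Player II: with q = P(Left), equating Top's and Bottom's payoffs gives 6q − 2 = −5q + 6 ⇒ q = 8/11.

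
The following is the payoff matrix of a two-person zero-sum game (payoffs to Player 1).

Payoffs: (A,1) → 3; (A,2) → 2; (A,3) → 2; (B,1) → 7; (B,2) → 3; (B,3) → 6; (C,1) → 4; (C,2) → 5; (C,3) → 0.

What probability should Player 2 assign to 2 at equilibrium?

Row minima: A → 2, B → 3, C → 0; maximin = 3.
Column maxima: 1 → 7, 2 → 5, 3 → 6; minimax = 5.
3 ≠ 5, so there is no saddle point; optimal play is mixed.
A is strictly dominated by B, so Player 1 never plays it.
1 is strictly dominated by 3 (it gives Player 1 strictly more in every row), so Player 2 never plays it.
On the remaining 2×2 (B, C vs 2, 3):
Let Player 1 play B with probability p. Expected payoff against 2: 3p + 5(1−p) = −2p + 5; against 3: 6p + 0(1−p) = 6p.
Setting these equal: −2p + 5 = 6p ⇒ −8p = -5 ⇒ p = 5/8, and the value is (-2)·(5/8) + 5 = 15/4.
For Player 2: with q = P(2), equating B's and C's payoffs gives −3q + 6 = 5q ⇒ q = 3/4.

3/4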